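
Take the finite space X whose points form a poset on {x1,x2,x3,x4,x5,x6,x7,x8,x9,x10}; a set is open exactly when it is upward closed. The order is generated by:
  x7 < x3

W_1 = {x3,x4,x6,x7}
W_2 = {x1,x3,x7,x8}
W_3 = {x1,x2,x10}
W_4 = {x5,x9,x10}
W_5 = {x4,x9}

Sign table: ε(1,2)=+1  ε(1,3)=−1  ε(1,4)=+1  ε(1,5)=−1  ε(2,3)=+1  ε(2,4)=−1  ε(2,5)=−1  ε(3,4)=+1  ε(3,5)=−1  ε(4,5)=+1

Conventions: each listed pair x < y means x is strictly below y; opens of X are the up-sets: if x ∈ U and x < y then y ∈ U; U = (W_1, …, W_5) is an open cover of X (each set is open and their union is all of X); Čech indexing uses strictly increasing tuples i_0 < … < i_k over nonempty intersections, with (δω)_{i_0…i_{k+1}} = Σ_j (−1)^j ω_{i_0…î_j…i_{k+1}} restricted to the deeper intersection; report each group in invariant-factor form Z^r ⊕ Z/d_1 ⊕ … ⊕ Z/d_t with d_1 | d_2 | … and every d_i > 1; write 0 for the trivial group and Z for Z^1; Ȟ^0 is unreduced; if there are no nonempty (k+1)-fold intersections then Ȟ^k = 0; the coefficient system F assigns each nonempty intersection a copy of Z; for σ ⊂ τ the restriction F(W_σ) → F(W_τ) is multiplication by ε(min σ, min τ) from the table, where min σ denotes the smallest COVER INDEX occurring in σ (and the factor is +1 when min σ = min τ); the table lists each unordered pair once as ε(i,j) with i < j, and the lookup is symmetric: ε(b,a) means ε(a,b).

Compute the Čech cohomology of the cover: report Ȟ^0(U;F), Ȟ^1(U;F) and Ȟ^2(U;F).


Ȟ^0 = 0,  Ȟ^1 = Z/2,  Ȟ^2 = 0

cover nerve:
  W12={x3,x7} W15={x4} W23={x1} W34={x10} W45={x9}
C dims 5,5; δ0: rk 5, SNF 1^4·2
Ȟ^0: (5−5)−0=0 ⇒ 0
Ȟ^1: (5−0)−5=0 plus torsion [2] ⇒ Z/2
Ȟ^2: (0−0)−0=0 ⇒ 0


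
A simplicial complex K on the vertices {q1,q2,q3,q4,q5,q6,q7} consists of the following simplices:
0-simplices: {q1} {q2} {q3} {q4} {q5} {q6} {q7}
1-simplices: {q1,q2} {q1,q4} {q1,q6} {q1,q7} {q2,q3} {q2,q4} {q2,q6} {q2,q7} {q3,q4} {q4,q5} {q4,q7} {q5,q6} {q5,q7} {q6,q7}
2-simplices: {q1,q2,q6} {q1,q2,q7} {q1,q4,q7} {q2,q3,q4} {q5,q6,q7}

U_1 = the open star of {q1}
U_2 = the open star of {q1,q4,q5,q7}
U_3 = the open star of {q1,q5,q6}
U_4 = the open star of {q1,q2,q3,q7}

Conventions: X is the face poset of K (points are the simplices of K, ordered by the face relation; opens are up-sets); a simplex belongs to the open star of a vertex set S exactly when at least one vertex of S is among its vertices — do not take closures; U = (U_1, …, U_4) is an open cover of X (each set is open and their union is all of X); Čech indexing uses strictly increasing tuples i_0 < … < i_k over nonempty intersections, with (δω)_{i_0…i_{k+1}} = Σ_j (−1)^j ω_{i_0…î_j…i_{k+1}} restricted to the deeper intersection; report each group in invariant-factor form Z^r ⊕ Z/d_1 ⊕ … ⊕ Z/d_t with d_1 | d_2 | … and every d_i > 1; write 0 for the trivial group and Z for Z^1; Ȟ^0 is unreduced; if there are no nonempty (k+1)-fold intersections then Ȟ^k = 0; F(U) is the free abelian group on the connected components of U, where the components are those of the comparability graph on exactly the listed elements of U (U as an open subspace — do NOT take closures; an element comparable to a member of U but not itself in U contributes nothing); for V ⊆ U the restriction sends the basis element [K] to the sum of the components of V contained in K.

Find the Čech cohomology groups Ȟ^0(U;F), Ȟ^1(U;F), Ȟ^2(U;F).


nerve of the cover:
  U1={{q1},{q1,q2},{q1,q4},{q1,q6},{q1,q7},{q1,q2,q6},{q1,q2,q7},{q1,q4,q7}} U2={{q1},{q4},{q5},{q7},{q1,q2},{q1,q4},{q1,q6},{q1,q7},{q2,q4},{q2,q7},{q3,q4},{q4,q5},{q4,q7},{q5,q6},{q5,q7},{q6,q7},{q1,q2,q6},{q1,q2,q7},{q1,q4,q7},{q2,q3,q4},{q5,q6,q7}} U3={{q1},{q5},{q6},{q1,q2},{q1,q4},{q1,q6},{q1,q7},{q2,q6},{q4,q5},{q5,q6},{q5,q7},{q6,q7},{q1,q2,q6},{q1,q2,q7},{q1,q4,q7},{q5,q6,q7}} U4={{q1},{q2},{q3},{q7},{q1,q2},{q1,q4},{q1,q6},{q1,q7},{q2,q3},{q2,q4},{q2,q6},{q2,q7},{q3,q4},{q4,q7},{q5,q7},{q6,q7},{q1,q2,q6},{q1,q2,q7},{q1,q4,q7},{q2,q3,q4},{q5,q6,q7}}
  U12={{q1},{q1,q2},{q1,q4},{q1,q6},{q1,q7},{q1,q2,q6},{q1,q2,q7},{q1,q4,q7}} U13={{q1},{q1,q2},{q1,q4},{q1,q6},{q1,q7},{q1,q2,q6},{q1,q2,q7},{q1,q4,q7}} U14={{q1},{q1,q2},{q1,q4},{q1,q6},{q1,q7},{q1,q2,q6},{q1,q2,q7},{q1,q4,q7}} U23={{q1},{q5},{q1,q2},{q1,q4},{q1,q6},{q1,q7},{q4,q5},{q5,q6},{q5,q7},{q6,q7},{q1,q2,q6},{q1,q2,q7},{q1,q4,q7},{q5,q6,q7}} U24={{q1},{q7},{q1,q2},{q1,q4},{q1,q6},{q1,q7},{q2,q4},{q2,q7},{q3,q4},{q4,q7},{q5,q7},{q6,q7},{q1,q2,q6},{q1,q2,q7},{q1,q4,q7},{q2,q3,q4},{q5,q6,q7}} U34={{q1},{q1,q2},{q1,q4},{q1,q6},{q1,q7},{q2,q6},{q5,q7},{q6,q7},{q1,q2,q6},{q1,q2,q7},{q1,q4,q7},{q5,q6,q7}}
  U123={{q1},{q1,q2},{q1,q4},{q1,q6},{q1,q7},{q1,q2,q6},{q1,q2,q7},{q1,q4,q7}} U124={{q1},{q1,q2},{q1,q4},{q1,q6},{q1,q7},{q1,q2,q6},{q1,q2,q7},{q1,q4,q7}} U134={{q1},{q1,q2},{q1,q4},{q1,q6},{q1,q7},{q1,q2,q6},{q1,q2,q7},{q1,q4,q7}} U234={{q1},{q1,q2},{q1,q4},{q1,q6},{q1,q7},{q5,q7},{q6,q7},{q1,q2,q6},{q1,q2,q7},{q1,q4,q7},{q5,q6,q7}}
  U1234={{q1},{q1,q2},{q1,q4},{q1,q6},{q1,q7},{q1,q2,q6},{q1,q2,q7},{q1,q4,q7}}
components per intersection:
  U1: {{q1},{q1,q2},{q1,q4},{q1,q6},{q1,q7},{q1,q2,q6},{q1,q2,q7},{q1,q4,q7}}
  U2: {{q1},{q4},{q5},{q7},{q1,q2},{q1,q4},{q1,q6},{q1,q7},{q2,q4},{q2,q7},{q3,q4},{q4,q5},{q4,q7},{q5,q6},{q5,q7},{q6,q7},{q1,q2,q6},{q1,q2,q7},{q1,q4,q7},{q2,q3,q4},{q5,q6,q7}}
  U3: {{q1},{q5},{q6},{q1,q2},{q1,q4},{q1,q6},{q1,q7},{q2,q6},{q4,q5},{q5,q6},{q5,q7},{q6,q7},{q1,q2,q6},{q1,q2,q7},{q1,q4,q7},{q5,q6,q7}}
  U4: {{q1},{q2},{q3},{q7},{q1,q2},{q1,q4},{q1,q6},{q1,q7},{q2,q3},{q2,q4},{q2,q6},{q2,q7},{q3,q4},{q4,q7},{q5,q7},{q6,q7},{q1,q2,q6},{q1,q2,q7},{q1,q4,q7},{q2,q3,q4},{q5,q6,q7}}
  U12: {{q1},{q1,q2},{q1,q4},{q1,q6},{q1,q7},{q1,q2,q6},{q1,q2,q7},{q1,q4,q7}}
  U13: {{q1},{q1,q2},{q1,q4},{q1,q6},{q1,q7},{q1,q2,q6},{q1,q2,q7},{q1,q4,q7}}
  U14: {{q1},{q1,q2},{q1,q4},{q1,q6},{q1,q7},{q1,q2,q6},{q1,q2,q7},{q1,q4,q7}}
  U23: {{q1},{q1,q2},{q1,q4},{q1,q6},{q1,q7},{q1,q2,q6},{q1,q2,q7},{q1,q4,q7}} {{q5},{q4,q5},{q5,q6},{q5,q7},{q6,q7},{q5,q6,q7}}
  U24: {{q1},{q7},{q1,q2},{q1,q4},{q1,q6},{q1,q7},{q2,q7},{q4,q7},{q5,q7},{q6,q7},{q1,q2,q6},{q1,q2,q7},{q1,q4,q7},{q5,q6,q7}} {{q2,q4},{q3,q4},{q2,q3,q4}}
  U34: {{q1},{q1,q2},{q1,q4},{q1,q6},{q1,q7},{q2,q6},{q1,q2,q6},{q1,q2,q7},{q1,q4,q7}} {{q5,q7},{q6,q7},{q5,q6,q7}}
  U123: {{q1},{q1,q2},{q1,q4},{q1,q6},{q1,q7},{q1,q2,q6},{q1,q2,q7},{q1,q4,q7}}
  U124: {{q1},{q1,q2},{q1,q4},{q1,q6},{q1,q7},{q1,q2,q6},{q1,q2,q7},{q1,q4,q7}}
  U134: {{q1},{q1,q2},{q1,q4},{q1,q6},{q1,q7},{q1,q2,q6},{q1,q2,q7},{q1,q4,q7}}
  U234: {{q1},{q1,q2},{q1,q4},{q1,q6},{q1,q7},{q1,q2,q6},{q1,q2,q7},{q1,q4,q7}} {{q5,q7},{q6,q7},{q5,q6,q7}}
  U1234: {{q1},{q1,q2},{q1,q4},{q1,q6},{q1,q7},{q1,q2,q6},{q1,q2,q7},{q1,q4,q7}}
C dims 4,9,5,1; δ0: rk 3, SNF 1^3; δ1: rk 4, SNF 1^4; δ2: rk 1, SNF 1^1
Ȟ^0 = (4 − 3) − 0 = 1, so Ȟ^0 ≅ Z
Ȟ^1 = (9 − 4) − 3 = 2, so Ȟ^1 ≅ Z^2
Ȟ^2 = (5 − 1) − 4 = 0, so Ȟ^2 ≅ 0

Ȟ^0 ≅ Z; Ȟ^1 ≅ Z^2; Ȟ^2 ≅ 0


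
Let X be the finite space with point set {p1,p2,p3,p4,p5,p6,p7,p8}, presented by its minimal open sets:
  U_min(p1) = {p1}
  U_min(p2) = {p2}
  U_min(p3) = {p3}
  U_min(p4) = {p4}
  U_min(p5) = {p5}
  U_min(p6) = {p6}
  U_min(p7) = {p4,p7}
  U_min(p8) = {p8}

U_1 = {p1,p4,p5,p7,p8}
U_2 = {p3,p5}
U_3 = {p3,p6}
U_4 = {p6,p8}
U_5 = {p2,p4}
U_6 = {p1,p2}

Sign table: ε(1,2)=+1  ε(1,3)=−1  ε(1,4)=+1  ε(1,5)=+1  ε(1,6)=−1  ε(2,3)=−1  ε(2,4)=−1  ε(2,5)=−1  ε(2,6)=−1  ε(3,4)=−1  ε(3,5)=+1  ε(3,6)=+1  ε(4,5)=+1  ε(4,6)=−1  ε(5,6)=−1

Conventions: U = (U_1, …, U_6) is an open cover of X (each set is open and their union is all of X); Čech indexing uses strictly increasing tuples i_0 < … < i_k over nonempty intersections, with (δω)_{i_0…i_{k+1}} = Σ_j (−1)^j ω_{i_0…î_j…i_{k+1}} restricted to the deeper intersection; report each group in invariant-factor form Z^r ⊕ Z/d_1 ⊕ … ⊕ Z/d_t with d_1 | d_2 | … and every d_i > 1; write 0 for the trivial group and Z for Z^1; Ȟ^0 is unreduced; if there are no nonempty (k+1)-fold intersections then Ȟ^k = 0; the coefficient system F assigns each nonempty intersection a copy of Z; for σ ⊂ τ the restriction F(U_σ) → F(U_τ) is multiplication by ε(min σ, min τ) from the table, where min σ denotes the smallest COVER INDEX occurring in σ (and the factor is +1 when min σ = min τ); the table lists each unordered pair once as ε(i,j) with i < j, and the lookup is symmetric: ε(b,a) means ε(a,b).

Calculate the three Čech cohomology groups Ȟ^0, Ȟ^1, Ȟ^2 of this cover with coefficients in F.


Ȟ^0 = Z, Ȟ^1 = Z^2, Ȟ^2 = 0

nonempty overlaps:
  U12={p5} U14={p8} U15={p4} U16={p1} U23={p3} U34={p6} U56={p2}
C dims 6,7; δ0: rk 5, SNF 1^5
degree 0: 6−5−0 = 1 → Ȟ^0 ≅ Z
degree 1: 7−0−5 = 2 → Ȟ^1 ≅ Z^2
degree 2: 0−0−0 = 0 → Ȟ^2 ≅ 0


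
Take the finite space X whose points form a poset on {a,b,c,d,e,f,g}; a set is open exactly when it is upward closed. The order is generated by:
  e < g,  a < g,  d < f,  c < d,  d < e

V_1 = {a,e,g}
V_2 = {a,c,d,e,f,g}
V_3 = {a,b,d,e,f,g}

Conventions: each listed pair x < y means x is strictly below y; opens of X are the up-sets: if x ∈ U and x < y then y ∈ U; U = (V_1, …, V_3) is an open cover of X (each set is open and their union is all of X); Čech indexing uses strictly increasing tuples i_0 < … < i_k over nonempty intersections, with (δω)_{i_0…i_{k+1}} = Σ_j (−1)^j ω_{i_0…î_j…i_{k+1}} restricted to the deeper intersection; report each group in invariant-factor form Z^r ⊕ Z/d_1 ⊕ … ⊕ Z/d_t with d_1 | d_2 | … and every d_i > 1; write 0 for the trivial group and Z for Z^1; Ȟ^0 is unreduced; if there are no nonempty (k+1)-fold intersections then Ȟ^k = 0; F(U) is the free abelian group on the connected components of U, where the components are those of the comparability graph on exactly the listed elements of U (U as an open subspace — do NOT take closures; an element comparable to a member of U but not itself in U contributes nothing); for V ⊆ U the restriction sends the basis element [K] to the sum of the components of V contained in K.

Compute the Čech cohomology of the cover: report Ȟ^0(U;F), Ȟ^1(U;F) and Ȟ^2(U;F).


cover nerve:
  V12={a,e,g} V13={a,e,g} V23={a,d,e,f,g}
  V123={a,e,g}
components per intersection:
  V1: {a,e,g}
  V2: {a,c,d,e,f,g}
  V3: {a,d,e,f,g} {b}
  V12: {a,e,g}
  V13: {a,e,g}
  V23: {a,d,e,f,g}
  V123: {a,e,g}
C dims 4,3,1; δ0: rk 2, SNF 1^2; δ1: rk 1, SNF 1^1
Ȟ^0: (4−2)−0=2 ⇒ Z^2
Ȟ^1: (3−1)−2=0 ⇒ 0
Ȟ^2: (1−0)−1=0 ⇒ 0

Ȟ^0(U;F) ≅ Z^2,  Ȟ^1(U;F) ≅ 0,  Ȟ^2(U;F) ≅ 0


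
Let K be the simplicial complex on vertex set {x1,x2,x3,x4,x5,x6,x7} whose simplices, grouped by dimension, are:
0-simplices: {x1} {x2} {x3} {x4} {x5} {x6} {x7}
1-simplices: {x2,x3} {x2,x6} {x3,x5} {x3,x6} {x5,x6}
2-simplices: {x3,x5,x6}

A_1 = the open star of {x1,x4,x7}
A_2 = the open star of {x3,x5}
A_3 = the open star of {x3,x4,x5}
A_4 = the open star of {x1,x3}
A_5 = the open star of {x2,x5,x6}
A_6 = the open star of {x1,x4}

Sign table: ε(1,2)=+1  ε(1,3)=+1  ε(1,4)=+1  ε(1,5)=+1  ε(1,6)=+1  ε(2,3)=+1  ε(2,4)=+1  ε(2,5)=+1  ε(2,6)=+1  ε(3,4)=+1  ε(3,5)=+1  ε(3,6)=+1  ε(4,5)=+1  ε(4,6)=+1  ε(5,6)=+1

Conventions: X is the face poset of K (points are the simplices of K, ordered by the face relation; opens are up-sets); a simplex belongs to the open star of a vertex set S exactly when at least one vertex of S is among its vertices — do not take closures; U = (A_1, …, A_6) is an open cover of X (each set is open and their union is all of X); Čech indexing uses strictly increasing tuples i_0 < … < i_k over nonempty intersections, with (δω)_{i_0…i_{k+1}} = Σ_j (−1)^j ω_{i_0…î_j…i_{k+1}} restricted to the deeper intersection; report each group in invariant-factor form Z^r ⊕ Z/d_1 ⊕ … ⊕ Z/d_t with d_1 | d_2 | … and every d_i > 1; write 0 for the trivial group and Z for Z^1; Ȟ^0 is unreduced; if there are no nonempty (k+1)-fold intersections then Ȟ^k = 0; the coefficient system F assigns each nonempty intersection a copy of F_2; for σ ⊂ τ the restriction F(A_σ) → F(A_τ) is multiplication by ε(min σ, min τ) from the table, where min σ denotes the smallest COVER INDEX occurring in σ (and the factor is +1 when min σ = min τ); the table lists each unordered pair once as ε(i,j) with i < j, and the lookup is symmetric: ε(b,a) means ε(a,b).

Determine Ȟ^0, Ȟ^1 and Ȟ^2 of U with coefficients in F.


Ȟ^0(U;F) ≅ Z/2; Ȟ^1(U;F) ≅ Z/2; Ȟ^2(U;F) ≅ 0

intersection data:
  A1={{x1},{x4},{x7}} A2={{x3},{x5},{x2,x3},{x3,x5},{x3,x6},{x5,x6},{x3,x5,x6}} A3={{x3},{x4},{x5},{x2,x3},{x3,x5},{x3,x6},{x5,x6},{x3,x5,x6}} A4={{x1},{x3},{x2,x3},{x3,x5},{x3,x6},{x3,x5,x6}} A5={{x2},{x5},{x6},{x2,x3},{x2,x6},{x3,x5},{x3,x6},{x5,x6},{x3,x5,x6}} A6={{x1},{x4}}
  A13={{x4}} A14={{x1}} A16={{x1},{x4}} A23={{x3},{x5},{x2,x3},{x3,x5},{x3,x6},{x5,x6},{x3,x5,x6}} A24={{x3},{x2,x3},{x3,x5},{x3,x6},{x3,x5,x6}} A25={{x5},{x2,x3},{x3,x5},{x3,x6},{x5,x6},{x3,x5,x6}} A34={{x3},{x2,x3},{x3,x5},{x3,x6},{x3,x5,x6}} A35={{x5},{x2,x3},{x3,x5},{x3,x6},{x5,x6},{x3,x5,x6}} A36={{x4}} A45={{x2,x3},{x3,x5},{x3,x6},{x3,x5,x6}} A46={{x1}}
  A136={{x4}} A146={{x1}} A234={{x3},{x2,x3},{x3,x5},{x3,x6},{x3,x5,x6}} A235={{x5},{x2,x3},{x3,x5},{x3,x6},{x5,x6},{x3,x5,x6}} A245={{x2,x3},{x3,x5},{x3,x6},{x3,x5,x6}} A345={{x2,x3},{x3,x5},{x3,x6},{x3,x5,x6}}
  A2345={{x2,x3},{x3,x5},{x3,x6},{x3,x5,x6}}
C dims 6,11,6,1; δ0: rk_F2 5; δ1: rk_F2 5; δ2: rk_F2 1
Ȟ^0 = (6 − 5) − 0 = 1, so Ȟ^0 ≅ Z/2
Ȟ^1 = (11 − 5) − 5 = 1, so Ȟ^1 ≅ Z/2
Ȟ^2 = (6 − 1) − 5 = 0, so Ȟ^2 ≅ 0


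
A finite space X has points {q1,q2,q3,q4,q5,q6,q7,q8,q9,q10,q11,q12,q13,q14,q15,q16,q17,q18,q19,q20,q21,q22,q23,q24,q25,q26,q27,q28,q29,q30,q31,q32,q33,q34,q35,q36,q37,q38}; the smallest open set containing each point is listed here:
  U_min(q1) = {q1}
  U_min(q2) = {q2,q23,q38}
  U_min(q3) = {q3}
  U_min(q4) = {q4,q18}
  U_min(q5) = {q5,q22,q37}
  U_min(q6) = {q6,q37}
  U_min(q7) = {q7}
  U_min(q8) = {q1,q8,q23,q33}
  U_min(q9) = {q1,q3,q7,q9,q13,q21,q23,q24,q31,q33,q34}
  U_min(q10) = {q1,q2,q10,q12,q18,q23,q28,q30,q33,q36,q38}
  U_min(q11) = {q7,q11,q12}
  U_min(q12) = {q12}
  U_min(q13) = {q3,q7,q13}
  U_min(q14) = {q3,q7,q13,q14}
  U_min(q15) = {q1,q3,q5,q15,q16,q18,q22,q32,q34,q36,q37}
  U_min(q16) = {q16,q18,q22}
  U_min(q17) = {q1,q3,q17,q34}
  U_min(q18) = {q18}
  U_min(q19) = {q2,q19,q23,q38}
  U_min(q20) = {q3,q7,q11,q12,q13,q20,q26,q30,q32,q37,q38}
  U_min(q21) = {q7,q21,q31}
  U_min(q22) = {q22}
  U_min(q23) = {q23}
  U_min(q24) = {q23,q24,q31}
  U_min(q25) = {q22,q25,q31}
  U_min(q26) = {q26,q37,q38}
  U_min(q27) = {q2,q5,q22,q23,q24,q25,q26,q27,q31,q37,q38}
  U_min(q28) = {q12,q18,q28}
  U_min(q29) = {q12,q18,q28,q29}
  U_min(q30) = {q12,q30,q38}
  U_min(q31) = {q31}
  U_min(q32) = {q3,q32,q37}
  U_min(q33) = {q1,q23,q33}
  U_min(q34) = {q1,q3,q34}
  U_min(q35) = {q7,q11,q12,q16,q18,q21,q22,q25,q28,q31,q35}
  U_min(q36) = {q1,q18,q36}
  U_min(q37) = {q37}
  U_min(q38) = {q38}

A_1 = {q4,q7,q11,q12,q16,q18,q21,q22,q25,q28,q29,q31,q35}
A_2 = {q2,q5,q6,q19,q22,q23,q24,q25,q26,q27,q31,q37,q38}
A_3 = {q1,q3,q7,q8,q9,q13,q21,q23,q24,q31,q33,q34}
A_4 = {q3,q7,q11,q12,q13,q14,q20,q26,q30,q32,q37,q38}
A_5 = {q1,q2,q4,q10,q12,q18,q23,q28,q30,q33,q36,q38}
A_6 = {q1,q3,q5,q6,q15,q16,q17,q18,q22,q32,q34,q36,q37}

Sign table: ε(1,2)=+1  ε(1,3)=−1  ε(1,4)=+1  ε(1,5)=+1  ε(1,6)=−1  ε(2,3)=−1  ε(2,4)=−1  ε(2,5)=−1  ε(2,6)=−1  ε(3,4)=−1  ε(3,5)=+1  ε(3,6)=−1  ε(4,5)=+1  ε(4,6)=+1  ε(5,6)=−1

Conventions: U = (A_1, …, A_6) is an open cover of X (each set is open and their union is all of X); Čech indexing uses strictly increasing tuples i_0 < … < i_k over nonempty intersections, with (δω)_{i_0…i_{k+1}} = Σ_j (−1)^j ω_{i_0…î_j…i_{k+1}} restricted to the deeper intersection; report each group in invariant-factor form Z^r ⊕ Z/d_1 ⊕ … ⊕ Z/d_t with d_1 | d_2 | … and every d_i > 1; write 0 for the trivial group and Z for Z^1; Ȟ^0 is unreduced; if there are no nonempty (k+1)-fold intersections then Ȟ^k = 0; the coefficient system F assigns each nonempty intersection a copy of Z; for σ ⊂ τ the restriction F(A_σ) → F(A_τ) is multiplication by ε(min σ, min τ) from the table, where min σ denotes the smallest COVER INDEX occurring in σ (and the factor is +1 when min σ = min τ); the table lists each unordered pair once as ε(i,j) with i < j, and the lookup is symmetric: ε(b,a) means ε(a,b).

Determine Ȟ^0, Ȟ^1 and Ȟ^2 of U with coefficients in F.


cover nerve:
  A12={q22,q25,q31} A13={q7,q21,q31} A14={q7,q11,q12} A15={q4,q12,q18,q28} A16={q16,q18,q22} A23={q23,q24,q31} A24={q26,q37,q38} A25={q2,q23,q38} A26={q5,q6,q22,q37} A34={q3,q7,q13} A35={q1,q23,q33} A36={q1,q3,q34} A45={q12,q30,q38} A46={q3,q32,q37} A56={q1,q18,q36}
  A123={q31} A126={q22} A134={q7} A145={q12} A156={q18} A235={q23} A245={q38} A246={q37} A346={q3} A356={q1}
C dims 6,15,10; δ0: rk 6, SNF 1^5·2; δ1: rk 9, SNF 1^9
Ȟ^0: (6−6)−0=0 ⇒ 0
Ȟ^1: (15−9)−6=0 plus torsion [2] ⇒ Z/2
Ȟ^2: (10−0)−9=1 ⇒ Z

Ȟ^0(U;F) ≅ 0; Ȟ^1(U;F) ≅ Z/2; Ȟ^2(U;F) ≅ Z


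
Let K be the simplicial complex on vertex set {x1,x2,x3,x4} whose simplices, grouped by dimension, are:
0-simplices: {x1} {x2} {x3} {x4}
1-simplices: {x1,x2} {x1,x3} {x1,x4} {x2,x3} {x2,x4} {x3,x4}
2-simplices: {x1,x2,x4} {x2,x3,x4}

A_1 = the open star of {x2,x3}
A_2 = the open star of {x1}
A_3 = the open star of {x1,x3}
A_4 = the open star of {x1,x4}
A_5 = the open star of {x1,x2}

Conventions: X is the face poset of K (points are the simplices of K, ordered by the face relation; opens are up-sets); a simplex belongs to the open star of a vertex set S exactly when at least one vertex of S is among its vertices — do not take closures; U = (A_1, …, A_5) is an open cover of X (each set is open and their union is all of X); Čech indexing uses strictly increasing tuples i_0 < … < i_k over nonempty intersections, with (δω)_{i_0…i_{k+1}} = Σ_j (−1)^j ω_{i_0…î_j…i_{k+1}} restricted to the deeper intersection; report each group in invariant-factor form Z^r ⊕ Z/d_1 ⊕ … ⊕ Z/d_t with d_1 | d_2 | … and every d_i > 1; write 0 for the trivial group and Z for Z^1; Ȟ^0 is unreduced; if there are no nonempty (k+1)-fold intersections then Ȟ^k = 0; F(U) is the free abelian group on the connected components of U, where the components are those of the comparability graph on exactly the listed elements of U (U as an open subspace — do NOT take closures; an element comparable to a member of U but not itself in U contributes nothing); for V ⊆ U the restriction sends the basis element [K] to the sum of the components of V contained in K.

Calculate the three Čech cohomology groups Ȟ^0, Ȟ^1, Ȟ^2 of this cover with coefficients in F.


Ȟ^0 ≅ Z, Ȟ^1 ≅ Z, Ȟ^2 ≅ 0

nerve of the cover:
  A1={{x2},{x3},{x1,x2},{x1,x3},{x2,x3},{x2,x4},{x3,x4},{x1,x2,x4},{x2,x3,x4}} A2={{x1},{x1,x2},{x1,x3},{x1,x4},{x1,x2,x4}} A3={{x1},{x3},{x1,x2},{x1,x3},{x1,x4},{x2,x3},{x3,x4},{x1,x2,x4},{x2,x3,x4}} A4={{x1},{x4},{x1,x2},{x1,x3},{x1,x4},{x2,x4},{x3,x4},{x1,x2,x4},{x2,x3,x4}} A5={{x1},{x2},{x1,x2},{x1,x3},{x1,x4},{x2,x3},{x2,x4},{x1,x2,x4},{x2,x3,x4}}
  A12={{x1,x2},{x1,x3},{x1,x2,x4}} A13={{x3},{x1,x2},{x1,x3},{x2,x3},{x3,x4},{x1,x2,x4},{x2,x3,x4}} A14={{x1,x2},{x1,x3},{x2,x4},{x3,x4},{x1,x2,x4},{x2,x3,x4}} A15={{x2},{x1,x2},{x1,x3},{x2,x3},{x2,x4},{x1,x2,x4},{x2,x3,x4}} A23={{x1},{x1,x2},{x1,x3},{x1,x4},{x1,x2,x4}} A24={{x1},{x1,x2},{x1,x3},{x1,x4},{x1,x2,x4}} A25={{x1},{x1,x2},{x1,x3},{x1,x4},{x1,x2,x4}} A34={{x1},{x1,x2},{x1,x3},{x1,x4},{x3,x4},{x1,x2,x4},{x2,x3,x4}} A35={{x1},{x1,x2},{x1,x3},{x1,x4},{x2,x3},{x1,x2,x4},{x2,x3,x4}} A45={{x1},{x1,x2},{x1,x3},{x1,x4},{x2,x4},{x1,x2,x4},{x2,x3,x4}}
  A123={{x1,x2},{x1,x3},{x1,x2,x4}} A124={{x1,x2},{x1,x3},{x1,x2,x4}} A125={{x1,x2},{x1,x3},{x1,x2,x4}} A134={{x1,x2},{x1,x3},{x3,x4},{x1,x2,x4},{x2,x3,x4}} A135={{x1,x2},{x1,x3},{x2,x3},{x1,x2,x4},{x2,x3,x4}} A145={{x1,x2},{x1,x3},{x2,x4},{x1,x2,x4},{x2,x3,x4}} A234={{x1},{x1,x2},{x1,x3},{x1,x4},{x1,x2,x4}} A235={{x1},{x1,x2},{x1,x3},{x1,x4},{x1,x2,x4}} A245={{x1},{x1,x2},{x1,x3},{x1,x4},{x1,x2,x4}} A345={{x1},{x1,x2},{x1,x3},{x1,x4},{x1,x2,x4},{x2,x3,x4}}
  A1234={{x1,x2},{x1,x3},{x1,x2,x4}} A1235={{x1,x2},{x1,x3},{x1,x2,x4}} A1245={{x1,x2},{x1,x3},{x1,x2,x4}} A1345={{x1,x2},{x1,x3},{x1,x2,x4},{x2,x3,x4}} A2345={{x1},{x1,x2},{x1,x3},{x1,x4},{x1,x2,x4}}
  A12345={{x1,x2},{x1,x3},{x1,x2,x4}}
components per intersection:
  A1: {{x2},{x3},{x1,x2},{x1,x3},{x2,x3},{x2,x4},{x3,x4},{x1,x2,x4},{x2,x3,x4}}
  A2: {{x1},{x1,x2},{x1,x3},{x1,x4},{x1,x2,x4}}
  A3: {{x1},{x3},{x1,x2},{x1,x3},{x1,x4},{x2,x3},{x3,x4},{x1,x2,x4},{x2,x3,x4}}
  A4: {{x1},{x4},{x1,x2},{x1,x3},{x1,x4},{x2,x4},{x3,x4},{x1,x2,x4},{x2,x3,x4}}
  A5: {{x1},{x2},{x1,x2},{x1,x3},{x1,x4},{x2,x3},{x2,x4},{x1,x2,x4},{x2,x3,x4}}
  A12: {{x1,x2},{x1,x2,x4}} {{x1,x3}}
  A13: {{x3},{x1,x3},{x2,x3},{x3,x4},{x2,x3,x4}} {{x1,x2},{x1,x2,x4}}
  A14: {{x1,x2},{x2,x4},{x3,x4},{x1,x2,x4},{x2,x3,x4}} {{x1,x3}}
  A15: {{x2},{x1,x2},{x2,x3},{x2,x4},{x1,x2,x4},{x2,x3,x4}} {{x1,x3}}
  A23: {{x1},{x1,x2},{x1,x3},{x1,x4},{x1,x2,x4}}
  A24: {{x1},{x1,x2},{x1,x3},{x1,x4},{x1,x2,x4}}
  A25: {{x1},{x1,x2},{x1,x3},{x1,x4},{x1,x2,x4}}
  A34: {{x1},{x1,x2},{x1,x3},{x1,x4},{x1,x2,x4}} {{x3,x4},{x2,x3,x4}}
  A35: {{x1},{x1,x2},{x1,x3},{x1,x4},{x1,x2,x4}} {{x2,x3},{x2,x3,x4}}
  A45: {{x1},{x1,x2},{x1,x3},{x1,x4},{x2,x4},{x1,x2,x4},{x2,x3,x4}}
  A123: {{x1,x2},{x1,x2,x4}} {{x1,x3}}
  A124: {{x1,x2},{x1,x2,x4}} {{x1,x3}}
  A125: {{x1,x2},{x1,x2,x4}} {{x1,x3}}
  A134: {{x1,x2},{x1,x2,x4}} {{x1,x3}} {{x3,x4},{x2,x3,x4}}
  A135: {{x1,x2},{x1,x2,x4}} {{x1,x3}} {{x2,x3},{x2,x3,x4}}
  A145: {{x1,x2},{x2,x4},{x1,x2,x4},{x2,x3,x4}} {{x1,x3}}
  A234: {{x1},{x1,x2},{x1,x3},{x1,x4},{x1,x2,x4}}
  A235: {{x1},{x1,x2},{x1,x3},{x1,x4},{x1,x2,x4}}
  A245: {{x1},{x1,x2},{x1,x3},{x1,x4},{x1,x2,x4}}
  A345: {{x1},{x1,x2},{x1,x3},{x1,x4},{x1,x2,x4}} {{x2,x3,x4}}
  A1234: {{x1,x2},{x1,x2,x4}} {{x1,x3}}
  A1235: {{x1,x2},{x1,x2,x4}} {{x1,x3}}
  A1245: {{x1,x2},{x1,x2,x4}} {{x1,x3}}
  A1345: {{x1,x2},{x1,x2,x4}} {{x1,x3}} {{x2,x3,x4}}
  A2345: {{x1},{x1,x2},{x1,x3},{x1,x4},{x1,x2,x4}}
  A12345: {{x1,x2},{x1,x2,x4}} {{x1,x3}}
C dims 5,16,19,10; δ0: rk 4, SNF 1^4; δ1: rk 11, SNF 1^11; δ2: rk 8, SNF 1^8
Ȟ^0 = (5 − 4) − 0 = 1, so Ȟ^0 ≅ Z
Ȟ^1 = (16 − 11) − 4 = 1, so Ȟ^1 ≅ Z
Ȟ^2 = (19 − 8) − 11 = 0, so Ȟ^2 ≅ 0


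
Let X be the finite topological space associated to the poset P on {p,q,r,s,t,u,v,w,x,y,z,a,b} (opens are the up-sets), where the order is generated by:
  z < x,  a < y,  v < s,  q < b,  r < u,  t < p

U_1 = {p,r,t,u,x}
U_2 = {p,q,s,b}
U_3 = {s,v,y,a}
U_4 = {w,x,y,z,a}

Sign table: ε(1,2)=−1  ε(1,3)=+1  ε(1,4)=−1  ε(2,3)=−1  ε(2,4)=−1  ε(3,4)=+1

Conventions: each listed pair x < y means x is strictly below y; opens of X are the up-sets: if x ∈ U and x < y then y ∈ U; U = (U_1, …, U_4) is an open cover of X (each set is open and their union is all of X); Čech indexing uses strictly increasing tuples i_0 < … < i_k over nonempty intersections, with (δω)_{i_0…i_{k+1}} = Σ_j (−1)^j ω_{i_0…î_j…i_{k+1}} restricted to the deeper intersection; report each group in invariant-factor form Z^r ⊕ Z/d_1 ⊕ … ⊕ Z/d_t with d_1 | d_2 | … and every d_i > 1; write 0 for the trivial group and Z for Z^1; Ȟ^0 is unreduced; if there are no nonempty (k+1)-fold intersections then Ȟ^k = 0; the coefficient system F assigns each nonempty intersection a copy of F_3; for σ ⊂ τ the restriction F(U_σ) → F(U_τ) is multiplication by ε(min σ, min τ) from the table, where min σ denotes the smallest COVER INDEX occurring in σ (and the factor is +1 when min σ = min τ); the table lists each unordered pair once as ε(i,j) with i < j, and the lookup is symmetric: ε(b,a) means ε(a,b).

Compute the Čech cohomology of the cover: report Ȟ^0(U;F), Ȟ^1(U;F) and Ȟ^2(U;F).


cover nerve:
  U12={p} U14={x} U23={s} U34={y,a}
C dims 4,4; δ0: rk_F3 4
Ȟ^0: (4−4)−0=0 ⇒ 0
Ȟ^1: (4−0)−4=0 ⇒ 0
Ȟ^2: (0−0)−0=0 ⇒ 0

Ȟ^0(U;F) ≅ 0,  Ȟ^1(U;F) ≅ 0,  Ȟ^2(U;F) ≅ 0


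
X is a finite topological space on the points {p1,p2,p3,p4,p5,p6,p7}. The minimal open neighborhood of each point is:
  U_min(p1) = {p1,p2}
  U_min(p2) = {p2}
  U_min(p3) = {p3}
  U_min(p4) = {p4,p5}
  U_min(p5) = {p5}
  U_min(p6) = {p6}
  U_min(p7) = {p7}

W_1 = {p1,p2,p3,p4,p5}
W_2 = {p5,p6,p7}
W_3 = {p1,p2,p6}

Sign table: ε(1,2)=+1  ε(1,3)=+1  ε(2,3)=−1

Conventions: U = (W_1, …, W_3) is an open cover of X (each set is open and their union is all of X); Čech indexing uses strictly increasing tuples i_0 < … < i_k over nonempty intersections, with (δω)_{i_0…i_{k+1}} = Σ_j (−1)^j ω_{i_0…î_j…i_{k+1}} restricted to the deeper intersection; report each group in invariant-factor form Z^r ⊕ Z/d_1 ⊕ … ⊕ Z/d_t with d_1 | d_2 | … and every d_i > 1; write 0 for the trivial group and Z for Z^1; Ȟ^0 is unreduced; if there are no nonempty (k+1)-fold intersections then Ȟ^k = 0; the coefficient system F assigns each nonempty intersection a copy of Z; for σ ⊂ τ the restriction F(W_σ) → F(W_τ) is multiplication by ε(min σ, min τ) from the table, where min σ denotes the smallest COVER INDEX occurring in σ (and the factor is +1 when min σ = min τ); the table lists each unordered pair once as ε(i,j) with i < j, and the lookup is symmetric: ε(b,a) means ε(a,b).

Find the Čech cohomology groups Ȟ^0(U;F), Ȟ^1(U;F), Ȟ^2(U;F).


nerve of the cover:
  W12={p5} W13={p1,p2} W23={p6}
C dims 3,3; δ0: rk 3, SNF 1^2·2
Ȟ^0 = (3 − 3) − 0 = 0, so Ȟ^0 ≅ 0
Ȟ^1 = (3 − 0) − 3 = 0 plus torsion [2], so Ȟ^1 ≅ Z/2
Ȟ^2 = (0 − 0) − 0 = 0, so Ȟ^2 ≅ 0

Ȟ^0 = 0,  Ȟ^1 = Z/2,  Ȟ^2 = 0


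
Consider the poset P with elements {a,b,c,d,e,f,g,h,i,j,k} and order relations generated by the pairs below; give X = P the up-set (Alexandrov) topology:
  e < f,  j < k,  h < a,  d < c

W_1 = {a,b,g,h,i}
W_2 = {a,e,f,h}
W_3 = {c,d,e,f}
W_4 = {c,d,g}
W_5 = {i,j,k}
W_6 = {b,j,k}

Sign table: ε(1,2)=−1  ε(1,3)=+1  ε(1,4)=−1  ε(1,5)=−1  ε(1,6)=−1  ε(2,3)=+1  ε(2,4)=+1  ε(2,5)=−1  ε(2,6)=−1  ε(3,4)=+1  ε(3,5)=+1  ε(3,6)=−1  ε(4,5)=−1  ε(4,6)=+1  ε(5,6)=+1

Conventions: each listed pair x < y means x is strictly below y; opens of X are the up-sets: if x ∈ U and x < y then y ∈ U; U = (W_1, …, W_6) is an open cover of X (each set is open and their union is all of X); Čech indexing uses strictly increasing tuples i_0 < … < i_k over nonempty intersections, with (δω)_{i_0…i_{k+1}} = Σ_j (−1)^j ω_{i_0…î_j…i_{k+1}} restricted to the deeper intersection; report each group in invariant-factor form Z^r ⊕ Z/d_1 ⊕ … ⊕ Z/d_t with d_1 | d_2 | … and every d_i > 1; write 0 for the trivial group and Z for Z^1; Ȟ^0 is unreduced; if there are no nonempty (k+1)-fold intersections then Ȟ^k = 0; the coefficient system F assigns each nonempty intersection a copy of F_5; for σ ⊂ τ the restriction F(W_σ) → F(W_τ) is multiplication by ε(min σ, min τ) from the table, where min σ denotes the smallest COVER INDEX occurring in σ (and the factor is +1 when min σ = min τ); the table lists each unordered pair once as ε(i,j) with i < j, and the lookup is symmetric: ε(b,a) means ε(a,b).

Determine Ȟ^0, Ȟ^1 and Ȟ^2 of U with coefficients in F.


Ȟ^0 ≅ Z/5, Ȟ^1 ≅ Z/5 ⊕ Z/5, Ȟ^2 ≅ 0

nonempty intersections:
  W12={a,h} W14={g} W15={i} W16={b} W23={e,f} W34={c,d} W56={j,k}
C dims 6,7; δ0: rk_F5 5
Ȟ^0: (6−5)−0=1 ⇒ Z/5
Ȟ^1: (7−0)−5=2 ⇒ Z/5 ⊕ Z/5
Ȟ^2: (0−0)−0=0 ⇒ 0


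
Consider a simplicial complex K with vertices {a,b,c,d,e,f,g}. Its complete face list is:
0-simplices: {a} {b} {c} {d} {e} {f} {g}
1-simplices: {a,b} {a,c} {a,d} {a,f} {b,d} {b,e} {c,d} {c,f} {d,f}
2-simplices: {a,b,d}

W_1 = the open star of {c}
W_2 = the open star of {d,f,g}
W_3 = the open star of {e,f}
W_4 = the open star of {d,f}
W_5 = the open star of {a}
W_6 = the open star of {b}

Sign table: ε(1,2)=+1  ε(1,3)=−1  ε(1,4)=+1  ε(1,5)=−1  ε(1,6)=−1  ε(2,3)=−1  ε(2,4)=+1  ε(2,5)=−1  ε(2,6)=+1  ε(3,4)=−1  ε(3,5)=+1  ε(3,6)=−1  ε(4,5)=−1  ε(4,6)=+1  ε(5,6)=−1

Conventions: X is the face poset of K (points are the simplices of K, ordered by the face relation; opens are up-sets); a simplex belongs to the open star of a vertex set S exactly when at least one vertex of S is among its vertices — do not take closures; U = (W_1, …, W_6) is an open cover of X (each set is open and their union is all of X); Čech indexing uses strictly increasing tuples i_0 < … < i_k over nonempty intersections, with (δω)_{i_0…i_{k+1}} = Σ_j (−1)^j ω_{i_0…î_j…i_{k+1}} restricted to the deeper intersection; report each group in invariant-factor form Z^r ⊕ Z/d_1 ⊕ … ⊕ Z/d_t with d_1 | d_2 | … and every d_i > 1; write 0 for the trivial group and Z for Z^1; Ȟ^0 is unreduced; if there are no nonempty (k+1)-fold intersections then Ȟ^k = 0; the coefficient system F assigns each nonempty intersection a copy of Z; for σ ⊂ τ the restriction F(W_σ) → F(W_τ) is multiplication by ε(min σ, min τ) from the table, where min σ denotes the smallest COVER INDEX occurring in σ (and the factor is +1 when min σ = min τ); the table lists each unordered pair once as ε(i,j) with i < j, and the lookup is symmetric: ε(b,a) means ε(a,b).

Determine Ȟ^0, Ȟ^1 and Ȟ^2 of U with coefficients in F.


cover nerve:
  W1={{c},{a,c},{c,d},{c,f}} W2={{d},{f},{g},{a,d},{a,f},{b,d},{c,d},{c,f},{d,f},{a,b,d}} W3={{e},{f},{a,f},{b,e},{c,f},{d,f}} W4={{d},{f},{a,d},{a,f},{b,d},{c,d},{c,f},{d,f},{a,b,d}} W5={{a},{a,b},{a,c},{a,d},{a,f},{a,b,d}} W6={{b},{a,b},{b,d},{b,e},{a,b,d}}
  W12={{c,d},{c,f}} W13={{c,f}} W14={{c,d},{c,f}} W15={{a,c}} W23={{f},{a,f},{c,f},{d,f}} W24={{d},{f},{a,d},{a,f},{b,d},{c,d},{c,f},{d,f},{a,b,d}} W25={{a,d},{a,f},{a,b,d}} W26={{b,d},{a,b,d}} W34={{f},{a,f},{c,f},{d,f}} W35={{a,f}} W36={{b,e}} W45={{a,d},{a,f},{a,b,d}} W46={{b,d},{a,b,d}} W56={{a,b},{a,b,d}}
  W123={{c,f}} W124={{c,d},{c,f}} W134={{c,f}} W234={{f},{a,f},{c,f},{d,f}} W235={{a,f}} W245={{a,d},{a,f},{a,b,d}} W246={{b,d},{a,b,d}} W256={{a,b,d}} W345={{a,f}} W456={{a,b,d}}
  W1234={{c,f}} W2345={{a,f}} W2456={{a,b,d}}
C dims 6,14,10,3; δ0: rk 5, SNF 1^5; δ1: rk 7, SNF 1^7; δ2: rk 3, SNF 1^3
Ȟ^0: (6−5)−0=1 ⇒ Z
Ȟ^1: (14−7)−5=2 ⇒ Z^2
Ȟ^2: (10−3)−7=0 ⇒ 0

Ȟ^0 = Z, Ȟ^1 = Z^2 and Ȟ^2 = 0


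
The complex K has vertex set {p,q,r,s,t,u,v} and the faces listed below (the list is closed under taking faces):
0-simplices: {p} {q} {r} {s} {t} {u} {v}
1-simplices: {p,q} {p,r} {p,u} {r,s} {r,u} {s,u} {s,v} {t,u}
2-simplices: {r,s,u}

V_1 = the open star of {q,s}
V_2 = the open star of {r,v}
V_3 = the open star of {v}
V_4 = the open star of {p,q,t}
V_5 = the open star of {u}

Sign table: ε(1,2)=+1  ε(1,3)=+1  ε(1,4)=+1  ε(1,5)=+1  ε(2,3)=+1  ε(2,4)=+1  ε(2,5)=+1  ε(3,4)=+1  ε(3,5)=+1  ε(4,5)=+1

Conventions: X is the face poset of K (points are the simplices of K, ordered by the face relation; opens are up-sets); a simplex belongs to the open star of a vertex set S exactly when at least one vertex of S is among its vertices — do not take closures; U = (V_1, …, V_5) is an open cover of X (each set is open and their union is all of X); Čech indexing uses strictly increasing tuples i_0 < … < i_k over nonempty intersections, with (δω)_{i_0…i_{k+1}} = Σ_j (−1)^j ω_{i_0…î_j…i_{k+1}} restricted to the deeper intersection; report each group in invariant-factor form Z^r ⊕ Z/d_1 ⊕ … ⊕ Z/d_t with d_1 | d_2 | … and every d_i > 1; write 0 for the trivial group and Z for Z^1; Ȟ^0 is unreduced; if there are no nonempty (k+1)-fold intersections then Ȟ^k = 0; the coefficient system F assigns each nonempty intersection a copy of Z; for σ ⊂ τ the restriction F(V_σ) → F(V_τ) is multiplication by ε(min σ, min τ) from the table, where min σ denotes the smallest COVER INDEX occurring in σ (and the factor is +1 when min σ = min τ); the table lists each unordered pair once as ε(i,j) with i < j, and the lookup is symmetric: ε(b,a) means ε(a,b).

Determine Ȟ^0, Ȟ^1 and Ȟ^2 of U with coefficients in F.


nonempty intersections:
  V1={{q},{s},{p,q},{r,s},{s,u},{s,v},{r,s,u}} V2={{r},{v},{p,r},{r,s},{r,u},{s,v},{r,s,u}} V3={{v},{s,v}} V4={{p},{q},{t},{p,q},{p,r},{p,u},{t,u}} V5={{u},{p,u},{r,u},{s,u},{t,u},{r,s,u}}
  V12={{r,s},{s,v},{r,s,u}} V13={{s,v}} V14={{q},{p,q}} V15={{s,u},{r,s,u}} V23={{v},{s,v}} V24={{p,r}} V25={{r,u},{r,s,u}} V45={{p,u},{t,u}}
  V123={{s,v}} V125={{r,s,u}}
C dims 5,8,2; δ0: rk 4, SNF 1^4; δ1: rk 2, SNF 1^2
Ȟ^0: (5−4)−0=1 ⇒ Z
Ȟ^1: (8−2)−4=2 ⇒ Z^2
Ȟ^2: (2−0)−2=0 ⇒ 0

Ȟ^0(U;F) ≅ Z, Ȟ^1(U;F) ≅ Z^2 and Ȟ^2(U;F) ≅ 0


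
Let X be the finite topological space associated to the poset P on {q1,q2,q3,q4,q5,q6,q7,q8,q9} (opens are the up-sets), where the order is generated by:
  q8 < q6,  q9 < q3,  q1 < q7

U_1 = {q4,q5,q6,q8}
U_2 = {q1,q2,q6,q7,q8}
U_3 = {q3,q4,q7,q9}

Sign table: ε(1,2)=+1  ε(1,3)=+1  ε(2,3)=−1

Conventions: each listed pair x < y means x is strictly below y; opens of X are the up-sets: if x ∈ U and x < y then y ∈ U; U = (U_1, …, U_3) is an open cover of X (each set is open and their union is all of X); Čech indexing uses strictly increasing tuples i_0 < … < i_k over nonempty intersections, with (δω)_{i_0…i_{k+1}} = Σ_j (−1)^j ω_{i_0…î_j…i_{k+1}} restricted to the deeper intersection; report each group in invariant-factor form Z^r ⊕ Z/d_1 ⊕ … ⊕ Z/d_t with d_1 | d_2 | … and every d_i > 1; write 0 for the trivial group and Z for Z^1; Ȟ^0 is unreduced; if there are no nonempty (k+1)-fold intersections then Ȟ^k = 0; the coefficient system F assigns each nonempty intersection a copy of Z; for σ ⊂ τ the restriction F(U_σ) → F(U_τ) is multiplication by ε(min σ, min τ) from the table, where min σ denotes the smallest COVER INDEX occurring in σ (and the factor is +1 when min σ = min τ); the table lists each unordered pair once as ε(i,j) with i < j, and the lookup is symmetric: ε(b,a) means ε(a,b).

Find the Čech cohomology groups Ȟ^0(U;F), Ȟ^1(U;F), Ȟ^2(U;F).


Ȟ^0 = 0, Ȟ^1 = Z/2 and Ȟ^2 = 0

nonempty overlaps:
  U12={q6,q8} U13={q4} U23={q7}
C dims 3,3; δ0: rk 3, SNF 1^2·2
degree 0: 3−3−0 = 0 → Ȟ^0 ≅ 0
degree 1: 3−0−3 = 0 plus torsion [2] → Ȟ^1 ≅ Z/2
degree 2: 0−0−0 = 0 → Ȟ^2 ≅ 0


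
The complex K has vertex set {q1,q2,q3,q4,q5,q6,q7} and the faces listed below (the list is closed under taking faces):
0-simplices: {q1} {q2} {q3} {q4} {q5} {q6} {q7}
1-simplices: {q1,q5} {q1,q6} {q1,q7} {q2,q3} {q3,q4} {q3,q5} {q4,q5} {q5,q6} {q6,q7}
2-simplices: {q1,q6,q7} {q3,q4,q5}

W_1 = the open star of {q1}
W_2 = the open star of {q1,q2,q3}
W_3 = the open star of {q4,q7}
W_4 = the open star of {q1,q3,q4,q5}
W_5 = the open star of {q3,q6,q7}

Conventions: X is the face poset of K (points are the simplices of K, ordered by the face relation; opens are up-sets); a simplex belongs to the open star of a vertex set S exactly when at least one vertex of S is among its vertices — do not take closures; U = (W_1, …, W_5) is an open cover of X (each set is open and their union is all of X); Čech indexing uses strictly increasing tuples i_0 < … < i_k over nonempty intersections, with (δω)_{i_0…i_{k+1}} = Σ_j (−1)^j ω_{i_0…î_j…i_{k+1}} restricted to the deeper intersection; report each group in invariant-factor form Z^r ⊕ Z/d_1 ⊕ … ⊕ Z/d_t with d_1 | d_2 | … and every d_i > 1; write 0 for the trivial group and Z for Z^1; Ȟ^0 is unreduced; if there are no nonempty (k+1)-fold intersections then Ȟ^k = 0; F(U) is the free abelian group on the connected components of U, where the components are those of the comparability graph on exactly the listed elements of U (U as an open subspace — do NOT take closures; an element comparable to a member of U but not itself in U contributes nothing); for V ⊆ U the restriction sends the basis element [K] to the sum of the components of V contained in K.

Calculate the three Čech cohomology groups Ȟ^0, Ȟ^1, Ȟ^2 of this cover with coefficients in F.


intersection data:
  W1={{q1},{q1,q5},{q1,q6},{q1,q7},{q1,q6,q7}} W2={{q1},{q2},{q3},{q1,q5},{q1,q6},{q1,q7},{q2,q3},{q3,q4},{q3,q5},{q1,q6,q7},{q3,q4,q5}} W3={{q4},{q7},{q1,q7},{q3,q4},{q4,q5},{q6,q7},{q1,q6,q7},{q3,q4,q5}} W4={{q1},{q3},{q4},{q5},{q1,q5},{q1,q6},{q1,q7},{q2,q3},{q3,q4},{q3,q5},{q4,q5},{q5,q6},{q1,q6,q7},{q3,q4,q5}} W5={{q3},{q6},{q7},{q1,q6},{q1,q7},{q2,q3},{q3,q4},{q3,q5},{q5,q6},{q6,q7},{q1,q6,q7},{q3,q4,q5}}
  W12={{q1},{q1,q5},{q1,q6},{q1,q7},{q1,q6,q7}} W13={{q1,q7},{q1,q6,q7}} W14={{q1},{q1,q5},{q1,q6},{q1,q7},{q1,q6,q7}} W15={{q1,q6},{q1,q7},{q1,q6,q7}} W23={{q1,q7},{q3,q4},{q1,q6,q7},{q3,q4,q5}} W24={{q1},{q3},{q1,q5},{q1,q6},{q1,q7},{q2,q3},{q3,q4},{q3,q5},{q1,q6,q7},{q3,q4,q5}} W25={{q3},{q1,q6},{q1,q7},{q2,q3},{q3,q4},{q3,q5},{q1,q6,q7},{q3,q4,q5}} W34={{q4},{q1,q7},{q3,q4},{q4,q5},{q1,q6,q7},{q3,q4,q5}} W35={{q7},{q1,q7},{q3,q4},{q6,q7},{q1,q6,q7},{q3,q4,q5}} W45={{q3},{q1,q6},{q1,q7},{q2,q3},{q3,q4},{q3,q5},{q5,q6},{q1,q6,q7},{q3,q4,q5}}
  W123={{q1,q7},{q1,q6,q7}} W124={{q1},{q1,q5},{q1,q6},{q1,q7},{q1,q6,q7}} W125={{q1,q6},{q1,q7},{q1,q6,q7}} W134={{q1,q7},{q1,q6,q7}} W135={{q1,q7},{q1,q6,q7}} W145={{q1,q6},{q1,q7},{q1,q6,q7}} W234={{q1,q7},{q3,q4},{q1,q6,q7},{q3,q4,q5}} W235={{q1,q7},{q3,q4},{q1,q6,q7},{q3,q4,q5}} W245={{q3},{q1,q6},{q1,q7},{q2,q3},{q3,q4},{q3,q5},{q1,q6,q7},{q3,q4,q5}} W345={{q1,q7},{q3,q4},{q1,q6,q7},{q3,q4,q5}}
  W1234={{q1,q7},{q1,q6,q7}} W1235={{q1,q7},{q1,q6,q7}} W1245={{q1,q6},{q1,q7},{q1,q6,q7}} W1345={{q1,q7},{q1,q6,q7}} W2345={{q1,q7},{q3,q4},{q1,q6,q7},{q3,q4,q5}}
  W12345={{q1,q7},{q1,q6,q7}}
components per intersection:
  W1: {{q1},{q1,q5},{q1,q6},{q1,q7},{q1,q6,q7}}
  W2: {{q1},{q1,q5},{q1,q6},{q1,q7},{q1,q6,q7}} {{q2},{q3},{q2,q3},{q3,q4},{q3,q5},{q3,q4,q5}}
  W3: {{q4},{q3,q4},{q4,q5},{q3,q4,q5}} {{q7},{q1,q7},{q6,q7},{q1,q6,q7}}
  W4: {{q1},{q3},{q4},{q5},{q1,q5},{q1,q6},{q1,q7},{q2,q3},{q3,q4},{q3,q5},{q4,q5},{q5,q6},{q1,q6,q7},{q3,q4,q5}}
  W5: {{q3},{q2,q3},{q3,q4},{q3,q5},{q3,q4,q5}} {{q6},{q7},{q1,q6},{q1,q7},{q5,q6},{q6,q7},{q1,q6,q7}}
  W12: {{q1},{q1,q5},{q1,q6},{q1,q7},{q1,q6,q7}}
  W13: {{q1,q7},{q1,q6,q7}}
  W14: {{q1},{q1,q5},{q1,q6},{q1,q7},{q1,q6,q7}}
  W15: {{q1,q6},{q1,q7},{q1,q6,q7}}
  W23: {{q1,q7},{q1,q6,q7}} {{q3,q4},{q3,q4,q5}}
  W24: {{q1},{q1,q5},{q1,q6},{q1,q7},{q1,q6,q7}} {{q3},{q2,q3},{q3,q4},{q3,q5},{q3,q4,q5}}
  W25: {{q3},{q2,q3},{q3,q4},{q3,q5},{q3,q4,q5}} {{q1,q6},{q1,q7},{q1,q6,q7}}
  W34: {{q4},{q3,q4},{q4,q5},{q3,q4,q5}} {{q1,q7},{q1,q6,q7}}
  W35: {{q7},{q1,q7},{q6,q7},{q1,q6,q7}} {{q3,q4},{q3,q4,q5}}
  W45: {{q3},{q2,q3},{q3,q4},{q3,q5},{q3,q4,q5}} {{q1,q6},{q1,q7},{q1,q6,q7}} {{q5,q6}}
  W123: {{q1,q7},{q1,q6,q7}}
  W124: {{q1},{q1,q5},{q1,q6},{q1,q7},{q1,q6,q7}}
  W125: {{q1,q6},{q1,q7},{q1,q6,q7}}
  W134: {{q1,q7},{q1,q6,q7}}
  W135: {{q1,q7},{q1,q6,q7}}
  W145: {{q1,q6},{q1,q7},{q1,q6,q7}}
  W234: {{q1,q7},{q1,q6,q7}} {{q3,q4},{q3,q4,q5}}
  W235: {{q1,q7},{q1,q6,q7}} {{q3,q4},{q3,q4,q5}}
  W245: {{q3},{q2,q3},{q3,q4},{q3,q5},{q3,q4,q5}} {{q1,q6},{q1,q7},{q1,q6,q7}}
  W345: {{q1,q7},{q1,q6,q7}} {{q3,q4},{q3,q4,q5}}
  W1234: {{q1,q7},{q1,q6,q7}}
  W1235: {{q1,q7},{q1,q6,q7}}
  W1245: {{q1,q6},{q1,q7},{q1,q6,q7}}
  W1345: {{q1,q7},{q1,q6,q7}}
  W2345: {{q1,q7},{q1,q6,q7}} {{q3,q4},{q3,q4,q5}}
  W12345: {{q1,q7},{q1,q6,q7}}
C dims 8,17,14,6; δ0: rk 7, SNF 1^7; δ1: rk 9, SNF 1^9; δ2: rk 5, SNF 1^5
Ȟ^0 = (8 − 7) − 0 = 1, so Ȟ^0 ≅ Z
Ȟ^1 = (17 − 9) − 7 = 1, so Ȟ^1 ≅ Z
Ȟ^2 = (14 − 5) − 9 = 0, so Ȟ^2 ≅ 0

Ȟ^0(U;F) ≅ Z, Ȟ^1(U;F) ≅ Z and Ȟ^2(U;F) ≅ 0


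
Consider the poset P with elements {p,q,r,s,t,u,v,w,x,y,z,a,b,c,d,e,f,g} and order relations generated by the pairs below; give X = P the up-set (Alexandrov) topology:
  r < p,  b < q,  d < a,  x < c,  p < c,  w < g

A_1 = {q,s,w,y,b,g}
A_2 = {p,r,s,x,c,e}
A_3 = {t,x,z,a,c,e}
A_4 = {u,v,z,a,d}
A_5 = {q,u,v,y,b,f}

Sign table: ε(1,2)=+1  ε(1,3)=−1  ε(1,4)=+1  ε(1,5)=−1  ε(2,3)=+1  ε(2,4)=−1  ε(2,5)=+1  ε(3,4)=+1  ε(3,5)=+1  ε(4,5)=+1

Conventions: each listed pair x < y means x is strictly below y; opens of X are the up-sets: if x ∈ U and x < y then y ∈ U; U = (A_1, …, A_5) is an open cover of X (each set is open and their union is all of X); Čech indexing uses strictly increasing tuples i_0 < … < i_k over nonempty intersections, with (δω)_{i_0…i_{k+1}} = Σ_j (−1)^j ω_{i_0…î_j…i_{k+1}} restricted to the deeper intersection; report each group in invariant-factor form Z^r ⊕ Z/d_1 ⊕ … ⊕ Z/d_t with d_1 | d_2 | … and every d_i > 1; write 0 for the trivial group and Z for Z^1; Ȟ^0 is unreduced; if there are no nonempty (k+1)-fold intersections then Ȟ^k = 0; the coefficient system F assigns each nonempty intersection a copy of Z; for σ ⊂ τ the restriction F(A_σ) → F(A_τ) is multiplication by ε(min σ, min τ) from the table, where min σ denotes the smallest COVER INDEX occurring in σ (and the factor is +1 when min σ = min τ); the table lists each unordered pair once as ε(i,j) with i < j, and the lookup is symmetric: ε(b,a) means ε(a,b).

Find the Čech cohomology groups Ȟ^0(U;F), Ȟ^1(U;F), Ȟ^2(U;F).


Ȟ^0(U;F) ≅ 0; Ȟ^1(U;F) ≅ Z/2; Ȟ^2(U;F) ≅ 0

cover nerve:
  A12={s} A15={q,y,b} A23={x,c,e} A34={z,a} A45={u,v}
C dims 5,5; δ0: rk 5, SNF 1^4·2
Ȟ^0: (5−5)−0=0 ⇒ 0
Ȟ^1: (5−0)−5=0 plus torsion [2] ⇒ Z/2
Ȟ^2: (0−0)−0=0 ⇒ 0
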